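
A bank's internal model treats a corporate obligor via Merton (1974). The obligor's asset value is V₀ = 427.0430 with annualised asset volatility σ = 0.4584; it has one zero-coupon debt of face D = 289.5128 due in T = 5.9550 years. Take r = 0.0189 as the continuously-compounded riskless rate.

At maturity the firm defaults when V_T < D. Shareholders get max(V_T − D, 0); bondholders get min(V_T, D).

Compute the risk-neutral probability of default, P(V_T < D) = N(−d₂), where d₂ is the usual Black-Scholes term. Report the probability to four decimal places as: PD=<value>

d₁ = [ln(V₀/D) + (r + σ²/2)T] / (σ√T)
   = [ln(427.0430/289.5128) + (0.0189 + 0.5·0.4584²)·5.9550] / (0.4584·√5.9550)
   = [0.388685 + 0.738213] / 1.118628 = 1.007394
d₂ = d₁ − σ√T = 1.007394 − 1.118628 = -0.111234
risk-neutral PD = N(−d₂) = N(0.111234) = 0.544284

PD=0.5443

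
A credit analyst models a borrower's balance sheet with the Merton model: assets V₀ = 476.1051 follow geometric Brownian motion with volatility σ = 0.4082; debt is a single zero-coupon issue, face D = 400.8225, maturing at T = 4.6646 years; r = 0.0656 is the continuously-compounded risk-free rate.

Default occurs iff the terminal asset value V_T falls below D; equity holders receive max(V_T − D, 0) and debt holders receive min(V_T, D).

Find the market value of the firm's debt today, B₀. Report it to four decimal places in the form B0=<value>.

d₁ = [ln(V₀/D) + (r + σ²/2)T] / (σ√T)
   = [ln(476.1051/400.8225) + (0.0656 + 0.5·0.4082²)·4.6646] / (0.4082·√4.6646)
   = [0.172120 + 0.694622] / 0.881618 = 0.983128
d₂ = d₁ − σ√T = 0.983128 − 0.881618 = 0.101510
N(d₁) = 0.837228,  N(d₂) = 0.540427,  e^(−rT) = 0.736388
E₀ = V₀·N(d₁) − D·e^(−rT)·N(d₂)
   = 476.1051·0.837228 − 400.8225·0.736388·0.540427 = 239.095334
B₀ = V₀ − E₀ = 476.1051 − 239.095334 = 237.009766

B0=237.0098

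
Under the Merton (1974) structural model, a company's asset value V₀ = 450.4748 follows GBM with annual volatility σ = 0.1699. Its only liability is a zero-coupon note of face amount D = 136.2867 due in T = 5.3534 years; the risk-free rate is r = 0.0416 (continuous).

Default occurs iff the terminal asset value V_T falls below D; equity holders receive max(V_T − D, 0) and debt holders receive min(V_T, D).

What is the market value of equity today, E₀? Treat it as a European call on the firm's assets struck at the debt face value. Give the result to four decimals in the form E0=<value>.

d₁ = [ln(V₀/D) + (r + σ²/2)T] / (σ√T)
   = [ln(450.4748/136.2867) + (0.0416 + 0.5·0.1699²)·5.3534] / (0.1699·√5.3534)
   = [1.195541 + 0.299967] / 0.393105 = 3.804352
d₂ = d₁ − σ√T = 3.804352 − 0.393105 = 3.411247
N(d₁) = 0.999929,  N(d₂) = 0.999677,  e^(−rT) = 0.800354
E₀ = V₀·N(d₁) − D·e^(−rT)·N(d₂)
   = 450.4748·0.999929 − 136.2867·0.800354·0.999677 = 341.400471

E0=341.4005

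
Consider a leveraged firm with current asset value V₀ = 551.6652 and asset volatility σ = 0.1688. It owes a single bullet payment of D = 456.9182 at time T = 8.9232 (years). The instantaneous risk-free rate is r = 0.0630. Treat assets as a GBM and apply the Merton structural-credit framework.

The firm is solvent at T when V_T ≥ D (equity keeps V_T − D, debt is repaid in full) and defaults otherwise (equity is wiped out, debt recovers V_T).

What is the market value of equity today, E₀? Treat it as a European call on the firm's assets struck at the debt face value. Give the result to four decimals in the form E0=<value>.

E0=296.8513

d₁ = [ln(V₀/D) + (r + σ²/2)T] / (σ√T)
   = [ln(551.6652/456.9182) + (0.0630 + 0.5·0.1688²)·8.9232] / (0.1688·√8.9232)
   = [0.188437 + 0.689288] / 0.504235 = 1.740707
d₂ = d₁ − σ√T = 1.740707 − 0.504235 = 1.236472
N(d₁) = 0.959133,  N(d₂) = 0.891858,  e^(−rT) = 0.569976
E₀ = V₀·N(d₁) − D·e^(−rT)·N(d₂)
   = 551.6652·0.959133 − 456.9182·0.569976·0.891858 = 296.851322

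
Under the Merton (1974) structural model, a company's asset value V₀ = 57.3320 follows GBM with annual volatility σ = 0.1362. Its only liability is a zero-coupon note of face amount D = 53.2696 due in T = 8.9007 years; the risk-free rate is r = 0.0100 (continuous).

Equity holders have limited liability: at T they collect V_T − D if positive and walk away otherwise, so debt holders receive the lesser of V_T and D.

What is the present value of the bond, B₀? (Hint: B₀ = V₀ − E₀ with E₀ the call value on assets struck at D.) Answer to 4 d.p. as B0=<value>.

d₁ = [ln(V₀/D) + (r + σ²/2)T] / (σ√T)
   = [ln(57.3320/53.2696) + (0.0100 + 0.5·0.1362²)·8.9007] / (0.1362·√8.9007)
   = [0.073493 + 0.171563] / 0.406340 = 0.603082
d₂ = d₁ − σ√T = 0.603082 − 0.406340 = 0.196742
N(d₁) = 0.726773,  N(d₂) = 0.577985,  e^(−rT) = 0.914839
E₀ = V₀·N(d₁) − D·e^(−rT)·N(d₂)
   = 57.3320·0.726773 − 53.2696·0.914839·0.577985 = 13.500315
B₀ = V₀ − E₀ = 57.3320 − 13.500315 = 43.831685

B0=43.8317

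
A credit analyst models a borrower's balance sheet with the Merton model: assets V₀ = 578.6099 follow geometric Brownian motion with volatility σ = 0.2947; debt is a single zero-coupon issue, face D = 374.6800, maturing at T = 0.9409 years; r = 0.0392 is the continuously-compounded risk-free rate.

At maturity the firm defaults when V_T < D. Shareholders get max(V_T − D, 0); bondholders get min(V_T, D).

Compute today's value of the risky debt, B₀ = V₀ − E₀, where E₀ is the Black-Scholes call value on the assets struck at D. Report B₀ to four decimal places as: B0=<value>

d₁ = [ln(V₀/D) + (r + σ²/2)T] / (σ√T)
   = [ln(578.6099/374.6800) + (0.0392 + 0.5·0.2947²)·0.9409] / (0.2947·√0.9409)
   = [0.434556 + 0.077741] / 0.285859 = 1.792132
d₂ = d₁ − σ√T = 1.792132 − 0.285859 = 1.506273
N(d₁) = 0.963444,  N(d₂) = 0.934001,  e^(−rT) = 0.963789
E₀ = V₀·N(d₁) − D·e^(−rT)·N(d₂)
   = 578.6099·0.963444 − 374.6800·0.963789·0.934001 = 220.178857
B₀ = V₀ − E₀ = 578.6099 − 220.178857 = 358.431043

B0=358.4310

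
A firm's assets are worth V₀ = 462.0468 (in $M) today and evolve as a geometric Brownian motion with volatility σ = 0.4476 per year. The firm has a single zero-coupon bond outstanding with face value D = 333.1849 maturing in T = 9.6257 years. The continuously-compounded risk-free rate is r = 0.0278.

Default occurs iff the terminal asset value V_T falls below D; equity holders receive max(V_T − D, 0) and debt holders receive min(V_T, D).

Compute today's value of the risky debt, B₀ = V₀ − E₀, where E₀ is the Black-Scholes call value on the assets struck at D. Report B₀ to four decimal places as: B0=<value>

d₁ = [ln(V₀/D) + (r + σ²/2)T] / (σ√T)
   = [ln(462.0468/333.1849) + (0.0278 + 0.5·0.4476²)·9.6257] / (0.4476·√9.6257)
   = [0.326969 + 1.231829] / 1.388693 = 1.122492
d₂ = d₁ − σ√T = 1.122492 − 1.388693 = -0.266201
N(d₁) = 0.869173,  N(d₂) = 0.395042,  e^(−rT) = 0.765218
E₀ = V₀·N(d₁) − D·e^(−rT)·N(d₂)
   = 462.0468·0.869173 − 333.1849·0.765218·0.395042 = 300.879157
B₀ = V₀ − E₀ = 462.0468 − 300.879157 = 161.167643

B0=161.1676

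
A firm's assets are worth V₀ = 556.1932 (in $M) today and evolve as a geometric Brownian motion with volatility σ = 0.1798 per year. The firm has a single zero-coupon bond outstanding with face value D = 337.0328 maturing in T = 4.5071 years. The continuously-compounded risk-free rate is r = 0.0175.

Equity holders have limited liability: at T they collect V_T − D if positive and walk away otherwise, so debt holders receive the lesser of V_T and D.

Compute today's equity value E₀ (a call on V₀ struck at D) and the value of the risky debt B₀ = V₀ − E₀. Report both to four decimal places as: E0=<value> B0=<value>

E0=249.1223 B0=307.0709

d₁ = [ln(V₀/D) + (r + σ²/2)T] / (σ√T)
   = [ln(556.1932/337.0328) + (0.0175 + 0.5·0.1798²)·4.5071] / (0.1798·√4.5071)
   = [0.500935 + 0.151727] / 0.381714 = 1.709820
d₂ = d₁ − σ√T = 1.709820 − 0.381714 = 1.328106
N(d₁) = 0.956350,  N(d₂) = 0.907928,  e^(−rT) = 0.924156
E₀ = V₀·N(d₁) − D·e^(−rT)·N(d₂)
   = 556.1932·0.956350 − 337.0328·0.924156·0.907928 = 249.122290
B₀ = V₀ − E₀ = 556.1932 − 249.122290 = 307.070910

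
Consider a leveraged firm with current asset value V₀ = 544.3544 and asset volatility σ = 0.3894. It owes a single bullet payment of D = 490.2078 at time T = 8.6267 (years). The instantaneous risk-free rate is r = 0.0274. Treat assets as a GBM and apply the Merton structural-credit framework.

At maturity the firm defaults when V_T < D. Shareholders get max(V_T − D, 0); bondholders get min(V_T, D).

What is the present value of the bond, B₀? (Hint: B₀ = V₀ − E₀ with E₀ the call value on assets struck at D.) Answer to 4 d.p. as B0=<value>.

d₁ = [ln(V₀/D) + (r + σ²/2)T] / (σ√T)
   = [ln(544.3544/490.2078) + (0.0274 + 0.5·0.3894²)·8.6267] / (0.3894·√8.6267)
   = [0.104771 + 0.890415] / 1.143716 = 0.870134
d₂ = d₁ − σ√T = 0.870134 − 1.143716 = -0.273582
N(d₁) = 0.807886,  N(d₂) = 0.392203,  e^(−rT) = 0.789487
E₀ = V₀·N(d₁) − D·e^(−rT)·N(d₂)
   = 544.3544·0.807886 − 490.2078·0.789487·0.392203 = 287.989000
B₀ = V₀ − E₀ = 544.3544 − 287.989000 = 256.365400

B0=256.3654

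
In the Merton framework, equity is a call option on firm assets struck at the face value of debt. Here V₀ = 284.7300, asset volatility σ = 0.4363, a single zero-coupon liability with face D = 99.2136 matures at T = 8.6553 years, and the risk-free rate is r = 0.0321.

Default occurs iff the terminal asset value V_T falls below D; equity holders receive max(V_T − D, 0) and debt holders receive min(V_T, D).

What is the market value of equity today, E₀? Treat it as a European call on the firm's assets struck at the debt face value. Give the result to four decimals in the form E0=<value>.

E0=222.3429

d₁ = [ln(V₀/D) + (r + σ²/2)T] / (σ√T)
   = [ln(284.7300/99.2136) + (0.0321 + 0.5·0.4363²)·8.6553] / (0.4363·√8.6553)
   = [1.054266 + 1.101637] / 1.283590 = 1.679589
d₂ = d₁ − σ√T = 1.679589 − 1.283590 = 0.395999
N(d₁) = 0.953481,  N(d₂) = 0.653947,  e^(−rT) = 0.757422
E₀ = V₀·N(d₁) − D·e^(−rT)·N(d₂)
   = 284.7300·0.953481 − 99.2136·0.757422·0.653947 = 222.342881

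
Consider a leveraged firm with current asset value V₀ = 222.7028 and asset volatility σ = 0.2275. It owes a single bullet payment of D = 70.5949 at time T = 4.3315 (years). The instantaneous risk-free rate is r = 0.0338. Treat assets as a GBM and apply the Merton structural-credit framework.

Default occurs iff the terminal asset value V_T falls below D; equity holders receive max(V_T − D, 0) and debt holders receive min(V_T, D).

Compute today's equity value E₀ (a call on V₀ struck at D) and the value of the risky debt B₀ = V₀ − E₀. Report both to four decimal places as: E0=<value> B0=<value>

E0=161.7732 B0=60.9296

d₁ = [ln(V₀/D) + (r + σ²/2)T] / (σ√T)
   = [ln(222.7028/70.5949) + (0.0338 + 0.5·0.2275²)·4.3315] / (0.2275·√4.3315)
   = [1.148880 + 0.258496] / 0.473479 = 2.972416
d₂ = d₁ − σ√T = 2.972416 − 0.473479 = 2.498937
N(d₁) = 0.998523,  N(d₂) = 0.993772,  e^(−rT) = 0.863808
E₀ = V₀·N(d₁) − D·e^(−rT)·N(d₂)
   = 222.7028·0.998523 − 70.5949·0.863808·0.993772 = 161.773157
B₀ = V₀ − E₀ = 222.7028 − 161.773157 = 60.929643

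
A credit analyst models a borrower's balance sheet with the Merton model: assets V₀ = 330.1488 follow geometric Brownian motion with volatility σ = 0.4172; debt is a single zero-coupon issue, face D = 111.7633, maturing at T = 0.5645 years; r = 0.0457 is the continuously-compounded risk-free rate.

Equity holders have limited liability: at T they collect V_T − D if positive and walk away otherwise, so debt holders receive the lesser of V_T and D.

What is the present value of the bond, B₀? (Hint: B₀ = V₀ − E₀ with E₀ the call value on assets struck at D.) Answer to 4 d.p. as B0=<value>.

B0=108.9140

d₁ = [ln(V₀/D) + (r + σ²/2)T] / (σ√T)
   = [ln(330.1488/111.7633) + (0.0457 + 0.5·0.4172²)·0.5645] / (0.4172·√0.5645)
   = [1.083160 + 0.074925] / 0.313456 = 3.694573
d₂ = d₁ − σ√T = 3.694573 − 0.313456 = 3.381117
N(d₁) = 0.999890,  N(d₂) = 0.999639,  e^(−rT) = 0.974532
E₀ = V₀·N(d₁) − D·e^(−rT)·N(d₂)
   = 330.1488·0.999890 − 111.7633·0.974532·0.999639 = 221.234814
B₀ = V₀ − E₀ = 330.1488 − 221.234814 = 108.913986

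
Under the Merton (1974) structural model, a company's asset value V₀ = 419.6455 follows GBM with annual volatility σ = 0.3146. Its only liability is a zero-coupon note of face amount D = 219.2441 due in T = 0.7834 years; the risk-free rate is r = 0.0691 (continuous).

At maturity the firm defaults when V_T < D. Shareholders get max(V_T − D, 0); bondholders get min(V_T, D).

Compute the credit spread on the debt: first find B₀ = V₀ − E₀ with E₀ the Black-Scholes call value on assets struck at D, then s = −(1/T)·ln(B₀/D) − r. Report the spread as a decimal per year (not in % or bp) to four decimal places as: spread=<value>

spread=0.0009

d₁ = [ln(V₀/D) + (r + σ²/2)T] / (σ√T)
   = [ln(419.6455/219.2441) + (0.0691 + 0.5·0.3146²)·0.7834] / (0.3146·√0.7834)
   = [0.649225 + 0.092901] / 0.278452 = 2.665181
d₂ = d₁ − σ√T = 2.665181 − 0.278452 = 2.386729
N(d₁) = 0.996153,  N(d₂) = 0.991500,  e^(−rT) = 0.947306
E₀ = V₀·N(d₁) − D·e^(−rT)·N(d₂)
   = 419.6455·0.996153 − 219.2441·0.947306·0.991500 = 212.104966
B₀ = V₀ − E₀ = 419.6455 − 212.104966 = 207.540534
spread = −(1/T)·ln(B₀/D) − r = −(1/0.7834)·ln(207.540534/219.2441) − 0.0691 = 0.00092688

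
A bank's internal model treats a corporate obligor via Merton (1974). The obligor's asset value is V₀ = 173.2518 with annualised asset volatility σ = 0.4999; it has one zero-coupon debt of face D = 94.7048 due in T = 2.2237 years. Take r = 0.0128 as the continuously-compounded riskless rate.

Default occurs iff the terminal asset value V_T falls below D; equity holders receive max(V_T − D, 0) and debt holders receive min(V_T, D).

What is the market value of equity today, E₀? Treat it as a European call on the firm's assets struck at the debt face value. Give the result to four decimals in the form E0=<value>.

E0=91.1635

d₁ = [ln(V₀/D) + (r + σ²/2)T] / (σ√T)
   = [ln(173.2518/94.7048) + (0.0128 + 0.5·0.4999²)·2.2237] / (0.4999·√2.2237)
   = [0.603981 + 0.306315] / 0.745455 = 1.221129
d₂ = d₁ − σ√T = 1.221129 − 0.745455 = 0.475674
N(d₁) = 0.888981,  N(d₂) = 0.682847,  e^(−rT) = 0.971938
E₀ = V₀·N(d₁) − D·e^(−rT)·N(d₂)
   = 173.2518·0.888981 − 94.7048·0.971938·0.682847 = 91.163504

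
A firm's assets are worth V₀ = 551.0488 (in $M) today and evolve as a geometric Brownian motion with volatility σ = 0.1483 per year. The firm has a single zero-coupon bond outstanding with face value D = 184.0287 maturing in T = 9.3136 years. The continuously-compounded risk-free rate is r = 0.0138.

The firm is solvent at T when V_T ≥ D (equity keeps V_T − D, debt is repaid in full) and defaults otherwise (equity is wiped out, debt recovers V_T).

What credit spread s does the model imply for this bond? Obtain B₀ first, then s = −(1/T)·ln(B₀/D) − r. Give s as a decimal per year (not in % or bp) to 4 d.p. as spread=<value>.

d₁ = [ln(V₀/D) + (r + σ²/2)T] / (σ√T)
   = [ln(551.0488/184.0287) + (0.0138 + 0.5·0.1483²)·9.3136] / (0.1483·√9.3136)
   = [1.096732 + 0.230944] / 0.452585 = 2.933541
d₂ = d₁ − σ√T = 2.933541 − 0.452585 = 2.480956
N(d₁) = 0.998324,  N(d₂) = 0.993448,  e^(−rT) = 0.879389
E₀ = V₀·N(d₁) − D·e^(−rT)·N(d₂)
   = 551.0488·0.998324 − 184.0287·0.879389·0.993448 = 389.352861
B₀ = V₀ − E₀ = 551.0488 − 389.352861 = 161.695939
spread = −(1/T)·ln(B₀/D) − r = −(1/9.3136)·ln(161.695939/184.0287) − 0.0138 = 0.00009088

spread=0.0001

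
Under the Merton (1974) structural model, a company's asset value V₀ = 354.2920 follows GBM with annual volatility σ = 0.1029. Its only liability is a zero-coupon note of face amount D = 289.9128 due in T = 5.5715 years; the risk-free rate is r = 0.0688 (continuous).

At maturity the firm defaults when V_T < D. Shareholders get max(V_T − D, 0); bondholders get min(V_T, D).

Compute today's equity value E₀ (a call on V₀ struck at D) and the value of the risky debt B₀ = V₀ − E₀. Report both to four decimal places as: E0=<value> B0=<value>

d₁ = [ln(V₀/D) + (r + σ²/2)T] / (σ√T)
   = [ln(354.2920/289.9128) + (0.0688 + 0.5·0.1029²)·5.5715] / (0.1029·√5.5715)
   = [0.200541 + 0.412816] / 0.242885 = 2.525294
d₂ = d₁ − σ√T = 2.525294 − 0.242885 = 2.282409
N(d₁) = 0.994220,  N(d₂) = 0.988767,  e^(−rT) = 0.681595
E₀ = V₀·N(d₁) − D·e^(−rT)·N(d₂)
   = 354.2920·0.994220 − 289.9128·0.681595·0.988767 = 156.860564
B₀ = V₀ − E₀ = 354.2920 − 156.860564 = 197.431436

E0=156.8606 B0=197.4314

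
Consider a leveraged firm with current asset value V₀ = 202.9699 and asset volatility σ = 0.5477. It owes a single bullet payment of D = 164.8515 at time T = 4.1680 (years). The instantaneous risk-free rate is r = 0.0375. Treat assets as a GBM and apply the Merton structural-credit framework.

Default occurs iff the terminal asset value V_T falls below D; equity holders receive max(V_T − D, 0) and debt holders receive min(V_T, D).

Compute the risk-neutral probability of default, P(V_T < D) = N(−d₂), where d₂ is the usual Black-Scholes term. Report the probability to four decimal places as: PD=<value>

PD=0.5922

d₁ = [ln(V₀/D) + (r + σ²/2)T] / (σ√T)
   = [ln(202.9699/164.8515) + (0.0375 + 0.5·0.5477²)·4.1680] / (0.5477·√4.1680)
   = [0.208013 + 0.781449] / 1.118167 = 0.884896
d₂ = d₁ − σ√T = 0.884896 − 1.118167 = -0.233271
risk-neutral PD = N(−d₂) = N(0.233271) = 0.592225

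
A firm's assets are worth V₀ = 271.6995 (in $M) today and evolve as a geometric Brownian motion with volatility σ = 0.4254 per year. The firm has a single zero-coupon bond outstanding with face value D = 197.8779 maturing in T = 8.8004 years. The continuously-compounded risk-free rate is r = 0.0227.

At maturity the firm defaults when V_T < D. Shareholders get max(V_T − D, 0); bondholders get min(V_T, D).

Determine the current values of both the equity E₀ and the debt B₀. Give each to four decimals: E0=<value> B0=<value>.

E0=164.3797 B0=107.3198

d₁ = [ln(V₀/D) + (r + σ²/2)T] / (σ√T)
   = [ln(271.6995/197.8779) + (0.0227 + 0.5·0.4254²)·8.8004] / (0.4254·√8.8004)
   = [0.317047 + 0.996052] / 1.261969 = 1.040516
d₂ = d₁ − σ√T = 1.040516 − 1.261969 = -0.221453
N(d₁) = 0.850950,  N(d₂) = 0.412370,  e^(−rT) = 0.818920
E₀ = V₀·N(d₁) − D·e^(−rT)·N(d₂)
   = 271.6995·0.850950 − 197.8779·0.818920·0.412370 = 164.379715
B₀ = V₀ − E₀ = 271.6995 − 164.379715 = 107.319785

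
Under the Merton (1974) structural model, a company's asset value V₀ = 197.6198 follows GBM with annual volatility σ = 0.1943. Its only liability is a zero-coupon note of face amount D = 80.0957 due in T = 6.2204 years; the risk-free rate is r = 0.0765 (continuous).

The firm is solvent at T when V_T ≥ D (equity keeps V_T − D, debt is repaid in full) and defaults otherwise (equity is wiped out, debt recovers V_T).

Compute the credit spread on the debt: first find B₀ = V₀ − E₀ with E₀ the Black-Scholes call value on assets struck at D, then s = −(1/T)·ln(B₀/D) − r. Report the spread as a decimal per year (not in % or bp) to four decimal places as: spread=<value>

d₁ = [ln(V₀/D) + (r + σ²/2)T] / (σ√T)
   = [ln(197.6198/80.0957) + (0.0765 + 0.5·0.1943²)·6.2204] / (0.1943·√6.2204)
   = [0.903123 + 0.593278] / 0.484598 = 3.087920
d₂ = d₁ − σ√T = 3.087920 − 0.484598 = 2.603322
N(d₁) = 0.998992,  N(d₂) = 0.995384,  e^(−rT) = 0.621350
E₀ = V₀·N(d₁) − D·e^(−rT)·N(d₂)
   = 197.6198·0.998992 − 80.0957·0.621350·0.995384 = 147.882905
B₀ = V₀ − E₀ = 197.6198 − 147.882905 = 49.736895
spread = −(1/T)·ln(B₀/D) − r = −(1/6.2204)·ln(49.736895/80.0957) − 0.0765 = 0.00009880

spread=0.0001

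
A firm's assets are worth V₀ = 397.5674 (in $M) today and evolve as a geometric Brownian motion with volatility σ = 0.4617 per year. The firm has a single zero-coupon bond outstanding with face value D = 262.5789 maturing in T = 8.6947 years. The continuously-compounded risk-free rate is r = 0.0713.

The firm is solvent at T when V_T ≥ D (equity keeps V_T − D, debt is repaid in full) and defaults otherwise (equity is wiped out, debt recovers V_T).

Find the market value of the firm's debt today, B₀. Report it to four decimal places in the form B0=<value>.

B0=104.8471

d₁ = [ln(V₀/D) + (r + σ²/2)T] / (σ√T)
   = [ln(397.5674/262.5789) + (0.0713 + 0.5·0.4617²)·8.6947] / (0.4617·√8.6947)
   = [0.414813 + 1.546643] / 1.361404 = 1.440759
d₂ = d₁ − σ√T = 1.440759 − 1.361404 = 0.079355
N(d₁) = 0.925174,  N(d₂) = 0.531625,  e^(−rT) = 0.537981
E₀ = V₀·N(d₁) − D·e^(−rT)·N(d₂)
   = 397.5674·0.925174 − 262.5789·0.537981·0.531625 = 292.720263
B₀ = V₀ − E₀ = 397.5674 − 292.720263 = 104.847137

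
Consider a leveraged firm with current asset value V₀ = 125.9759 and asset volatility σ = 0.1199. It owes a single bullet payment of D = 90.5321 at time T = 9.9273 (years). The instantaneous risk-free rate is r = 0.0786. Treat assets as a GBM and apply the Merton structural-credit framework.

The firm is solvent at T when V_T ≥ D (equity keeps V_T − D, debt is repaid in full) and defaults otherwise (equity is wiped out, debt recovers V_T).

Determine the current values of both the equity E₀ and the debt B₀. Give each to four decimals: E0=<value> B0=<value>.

E0=84.5000 B0=41.4759

d₁ = [ln(V₀/D) + (r + σ²/2)T] / (σ√T)
   = [ln(125.9759/90.5321) + (0.0786 + 0.5·0.1199²)·9.9273] / (0.1199·√9.9273)
   = [0.330386 + 0.851643] / 0.377776 = 3.128913
d₂ = d₁ − σ√T = 3.128913 − 0.377776 = 2.751137
N(d₁) = 0.999123,  N(d₂) = 0.997031,  e^(−rT) = 0.458275
E₀ = V₀·N(d₁) − D·e^(−rT)·N(d₂)
   = 125.9759·0.999123 − 90.5321·0.458275·0.997031 = 84.499982
B₀ = V₀ − E₀ = 125.9759 − 84.499982 = 41.475918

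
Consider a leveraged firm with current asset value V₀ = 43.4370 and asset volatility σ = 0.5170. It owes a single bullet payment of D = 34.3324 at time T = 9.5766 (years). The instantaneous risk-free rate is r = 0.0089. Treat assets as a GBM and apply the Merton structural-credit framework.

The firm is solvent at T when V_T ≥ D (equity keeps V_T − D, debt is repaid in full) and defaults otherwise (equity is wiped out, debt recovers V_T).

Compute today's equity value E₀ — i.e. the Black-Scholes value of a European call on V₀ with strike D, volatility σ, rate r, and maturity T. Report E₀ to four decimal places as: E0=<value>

E0=27.8981

d₁ = [ln(V₀/D) + (r + σ²/2)T] / (σ√T)
   = [ln(43.4370/34.3324) + (0.0089 + 0.5·0.5170²)·9.5766] / (0.5170·√9.5766)
   = [0.235222 + 1.365092] / 1.599912 = 1.000251
d₂ = d₁ − σ√T = 1.000251 − 1.599912 = -0.599662
N(d₁) = 0.841405,  N(d₂) = 0.274366,  e^(−rT) = 0.918299
E₀ = V₀·N(d₁) − D·e^(−rT)·N(d₂)
   = 43.4370·0.841405 − 34.3324·0.918299·0.274366 = 27.898078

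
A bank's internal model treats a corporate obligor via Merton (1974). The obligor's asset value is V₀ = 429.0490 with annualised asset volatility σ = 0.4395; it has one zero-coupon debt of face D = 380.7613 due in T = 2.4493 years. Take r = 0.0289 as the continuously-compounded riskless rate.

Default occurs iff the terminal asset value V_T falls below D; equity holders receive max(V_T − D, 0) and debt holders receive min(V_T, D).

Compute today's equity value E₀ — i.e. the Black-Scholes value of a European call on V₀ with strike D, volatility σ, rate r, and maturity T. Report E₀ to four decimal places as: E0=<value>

d₁ = [ln(V₀/D) + (r + σ²/2)T] / (σ√T)
   = [ln(429.0490/380.7613) + (0.0289 + 0.5·0.4395²)·2.4493] / (0.4395·√2.4493)
   = [0.119398 + 0.307338] / 0.687828 = 0.620412
d₂ = d₁ − σ√T = 0.620412 − 0.687828 = -0.067416
N(d₁) = 0.732507,  N(d₂) = 0.473125,  e^(−rT) = 0.931662
E₀ = V₀·N(d₁) − D·e^(−rT)·N(d₂)
   = 429.0490·0.732507 − 380.7613·0.931662·0.473125 = 146.444355

E0=146.4444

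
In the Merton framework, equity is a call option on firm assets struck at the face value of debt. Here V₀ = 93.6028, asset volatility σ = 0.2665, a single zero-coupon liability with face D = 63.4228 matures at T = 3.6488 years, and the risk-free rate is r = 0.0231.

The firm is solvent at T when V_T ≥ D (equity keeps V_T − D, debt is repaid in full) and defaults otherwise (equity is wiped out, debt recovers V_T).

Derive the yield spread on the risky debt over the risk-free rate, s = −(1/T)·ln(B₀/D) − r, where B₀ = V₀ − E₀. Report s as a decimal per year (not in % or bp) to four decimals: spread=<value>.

d₁ = [ln(V₀/D) + (r + σ²/2)T] / (σ√T)
   = [ln(93.6028/63.4228) + (0.0231 + 0.5·0.2665²)·3.6488] / (0.2665·√3.6488)
   = [0.389237 + 0.213860] / 0.509064 = 1.184718
d₂ = d₁ − σ√T = 1.184718 − 0.509064 = 0.675654
N(d₁) = 0.881936,  N(d₂) = 0.750370,  e^(−rT) = 0.919167
E₀ = V₀·N(d₁) − D·e^(−rT)·N(d₂)
   = 93.6028·0.881936 − 63.4228·0.919167·0.750370 = 38.807955
B₀ = V₀ − E₀ = 93.6028 − 38.807955 = 54.794845
spread = −(1/T)·ln(B₀/D) − r = −(1/3.6488)·ln(54.794845/63.4228) − 0.0231 = 0.01697545

spread=0.0170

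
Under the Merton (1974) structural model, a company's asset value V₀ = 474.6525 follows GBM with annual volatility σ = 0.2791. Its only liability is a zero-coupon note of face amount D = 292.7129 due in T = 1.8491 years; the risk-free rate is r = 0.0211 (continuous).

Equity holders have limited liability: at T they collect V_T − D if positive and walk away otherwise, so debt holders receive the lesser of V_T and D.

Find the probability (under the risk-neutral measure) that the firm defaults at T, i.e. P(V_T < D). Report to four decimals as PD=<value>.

PD=0.1177

d₁ = [ln(V₀/D) + (r + σ²/2)T] / (σ√T)
   = [ln(474.6525/292.7129) + (0.0211 + 0.5·0.2791²)·1.8491] / (0.2791·√1.8491)
   = [0.483391 + 0.111036] / 0.379525 = 1.566239
d₂ = d₁ − σ√T = 1.566239 − 0.379525 = 1.186714
risk-neutral PD = N(−d₂) = N(-1.186714) = 0.117670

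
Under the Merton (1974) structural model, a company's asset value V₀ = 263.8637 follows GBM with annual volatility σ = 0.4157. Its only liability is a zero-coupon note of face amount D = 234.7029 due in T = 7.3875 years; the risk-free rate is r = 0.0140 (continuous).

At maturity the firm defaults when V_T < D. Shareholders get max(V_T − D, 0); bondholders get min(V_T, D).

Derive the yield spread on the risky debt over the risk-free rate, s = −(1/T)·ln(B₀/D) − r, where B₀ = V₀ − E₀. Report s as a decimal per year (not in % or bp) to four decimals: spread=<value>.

spread=0.0616

d₁ = [ln(V₀/D) + (r + σ²/2)T] / (σ√T)
   = [ln(263.8637/234.7029) + (0.0140 + 0.5·0.4157²)·7.3875] / (0.4157·√7.3875)
   = [0.117112 + 0.741729] / 1.129871 = 0.760123
d₂ = d₁ − σ√T = 0.760123 − 1.129871 = -0.369747
N(d₁) = 0.776410,  N(d₂) = 0.355785,  e^(−rT) = 0.901744
E₀ = V₀·N(d₁) − D·e^(−rT)·N(d₂)
   = 263.8637·0.776410 − 234.7029·0.901744·0.355785 = 129.567233
B₀ = V₀ − E₀ = 263.8637 − 129.567233 = 134.296467
spread = −(1/T)·ln(B₀/D) − r = −(1/7.3875)·ln(134.296467/234.7029) − 0.0140 = 0.06156963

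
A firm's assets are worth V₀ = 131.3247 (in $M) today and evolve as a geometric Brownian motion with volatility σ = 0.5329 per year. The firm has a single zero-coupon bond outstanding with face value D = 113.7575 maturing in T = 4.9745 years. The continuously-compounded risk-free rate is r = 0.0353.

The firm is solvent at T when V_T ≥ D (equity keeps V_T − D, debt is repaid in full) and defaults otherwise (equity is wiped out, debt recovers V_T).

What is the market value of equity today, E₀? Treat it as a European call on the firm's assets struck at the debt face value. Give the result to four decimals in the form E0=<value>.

E0=70.2998

d₁ = [ln(V₀/D) + (r + σ²/2)T] / (σ√T)
   = [ln(131.3247/113.7575) + (0.0353 + 0.5·0.5329²)·4.9745] / (0.5329·√4.9745)
   = [0.143604 + 0.881935] / 1.188558 = 0.862843
d₂ = d₁ − σ√T = 0.862843 − 1.188558 = -0.325715
N(d₁) = 0.805888,  N(d₂) = 0.372320,  e^(−rT) = 0.838954
E₀ = V₀·N(d₁) − D·e^(−rT)·N(d₂)
   = 131.3247·0.805888 − 113.7575·0.838954·0.372320 = 70.299816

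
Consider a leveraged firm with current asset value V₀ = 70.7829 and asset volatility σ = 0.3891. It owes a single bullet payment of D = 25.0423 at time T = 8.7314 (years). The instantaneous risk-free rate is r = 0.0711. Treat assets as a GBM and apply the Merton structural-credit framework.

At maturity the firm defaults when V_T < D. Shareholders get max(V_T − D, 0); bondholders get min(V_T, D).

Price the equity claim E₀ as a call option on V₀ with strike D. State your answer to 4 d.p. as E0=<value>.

E0=58.3725

d₁ = [ln(V₀/D) + (r + σ²/2)T] / (σ√T)
   = [ln(70.7829/25.0423) + (0.0711 + 0.5·0.3891²)·8.7314] / (0.3891·√8.7314)
   = [1.039051 + 1.281764] / 1.149749 = 2.018540
d₂ = d₁ − σ√T = 2.018540 − 1.149749 = 0.868791
N(d₁) = 0.978232,  N(d₂) = 0.807519,  e^(−rT) = 0.537513
E₀ = V₀·N(d₁) − D·e^(−rT)·N(d₂)
   = 70.7829·0.978232 − 25.0423·0.537513·0.807519 = 58.372472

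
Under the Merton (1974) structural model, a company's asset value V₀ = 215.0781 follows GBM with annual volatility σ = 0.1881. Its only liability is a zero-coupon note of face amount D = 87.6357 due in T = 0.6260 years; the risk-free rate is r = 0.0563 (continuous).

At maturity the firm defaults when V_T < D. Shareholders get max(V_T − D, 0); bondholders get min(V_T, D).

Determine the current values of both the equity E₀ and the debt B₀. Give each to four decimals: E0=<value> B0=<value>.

d₁ = [ln(V₀/D) + (r + σ²/2)T] / (σ√T)
   = [ln(215.0781/87.6357) + (0.0563 + 0.5·0.1881²)·0.6260] / (0.1881·√0.6260)
   = [0.897813 + 0.046318] / 0.148825 = 6.343900
d₂ = d₁ − σ√T = 6.343900 − 0.148825 = 6.195075
N(d₁) = 1.000000,  N(d₂) = 1.000000,  e^(−rT) = 0.965370
E₀ = V₀·N(d₁) − D·e^(−rT)·N(d₂)
   = 215.0781·1.000000 − 87.6357·0.965370·1.000000 = 130.477222
B₀ = V₀ − E₀ = 215.0781 − 130.477222 = 84.600878

E0=130.4772 B0=84.6009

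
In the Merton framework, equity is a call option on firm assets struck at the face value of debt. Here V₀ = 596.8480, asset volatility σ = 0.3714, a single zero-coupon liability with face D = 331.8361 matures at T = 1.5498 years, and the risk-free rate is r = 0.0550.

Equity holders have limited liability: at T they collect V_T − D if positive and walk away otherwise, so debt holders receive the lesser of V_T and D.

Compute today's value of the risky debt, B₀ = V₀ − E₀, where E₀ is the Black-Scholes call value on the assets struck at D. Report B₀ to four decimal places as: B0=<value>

B0=298.4315

d₁ = [ln(V₀/D) + (r + σ²/2)T] / (σ√T)
   = [ln(596.8480/331.8361) + (0.0550 + 0.5·0.3714²)·1.5498] / (0.3714·√1.5498)
   = [0.587021 + 0.192127] / 0.462359 = 1.685157
d₂ = d₁ − σ√T = 1.685157 − 0.462359 = 1.222798
N(d₁) = 0.954021,  N(d₂) = 0.889297,  e^(−rT) = 0.918293
E₀ = V₀·N(d₁) − D·e^(−rT)·N(d₂)
   = 596.8480·0.954021 − 331.8361·0.918293·0.889297 = 298.416486
B₀ = V₀ − E₀ = 596.8480 − 298.416486 = 298.431514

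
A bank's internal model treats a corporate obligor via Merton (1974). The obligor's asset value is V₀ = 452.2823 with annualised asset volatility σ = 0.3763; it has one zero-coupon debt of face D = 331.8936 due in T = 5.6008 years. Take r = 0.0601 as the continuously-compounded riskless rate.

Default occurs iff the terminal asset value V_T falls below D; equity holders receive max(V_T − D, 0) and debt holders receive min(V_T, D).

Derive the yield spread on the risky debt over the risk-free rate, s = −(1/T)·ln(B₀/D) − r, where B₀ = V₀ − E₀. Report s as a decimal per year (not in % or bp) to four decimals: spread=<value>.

d₁ = [ln(V₀/D) + (r + σ²/2)T] / (σ√T)
   = [ln(452.2823/331.8936) + (0.0601 + 0.5·0.3763²)·5.6008] / (0.3763·√5.6008)
   = [0.309492 + 0.733149] / 0.890552 = 1.170781
d₂ = d₁ − σ√T = 1.170781 − 0.890552 = 0.280229
N(d₁) = 0.879157,  N(d₂) = 0.610349,  e^(−rT) = 0.714189
E₀ = V₀·N(d₁) − D·e^(−rT)·N(d₂)
   = 452.2823·0.879157 − 331.8936·0.714189·0.610349 = 252.953073
B₀ = V₀ − E₀ = 452.2823 − 252.953073 = 199.329227
spread = −(1/T)·ln(B₀/D) − r = −(1/5.6008)·ln(199.329227/331.8936) − 0.0601 = 0.03093281

spread=0.0309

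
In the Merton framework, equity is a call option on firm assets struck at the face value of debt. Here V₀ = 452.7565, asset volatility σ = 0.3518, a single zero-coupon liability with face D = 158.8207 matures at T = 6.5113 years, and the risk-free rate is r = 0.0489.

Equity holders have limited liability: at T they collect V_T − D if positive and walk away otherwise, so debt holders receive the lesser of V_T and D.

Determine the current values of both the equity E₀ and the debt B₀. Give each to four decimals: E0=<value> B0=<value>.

d₁ = [ln(V₀/D) + (r + σ²/2)T] / (σ√T)
   = [ln(452.7565/158.8207) + (0.0489 + 0.5·0.3518²)·6.5113] / (0.3518·√6.5113)
   = [1.047579 + 0.721332] / 0.897697 = 1.970499
d₂ = d₁ − σ√T = 1.970499 − 0.897697 = 1.072802
N(d₁) = 0.975609,  N(d₂) = 0.858320,  e^(−rT) = 0.727310
E₀ = V₀·N(d₁) − D·e^(−rT)·N(d₂)
   = 452.7565·0.975609 − 158.8207·0.727310·0.858320 = 342.567337
B₀ = V₀ − E₀ = 452.7565 − 342.567337 = 110.189163

E0=342.5673 B0=110.1892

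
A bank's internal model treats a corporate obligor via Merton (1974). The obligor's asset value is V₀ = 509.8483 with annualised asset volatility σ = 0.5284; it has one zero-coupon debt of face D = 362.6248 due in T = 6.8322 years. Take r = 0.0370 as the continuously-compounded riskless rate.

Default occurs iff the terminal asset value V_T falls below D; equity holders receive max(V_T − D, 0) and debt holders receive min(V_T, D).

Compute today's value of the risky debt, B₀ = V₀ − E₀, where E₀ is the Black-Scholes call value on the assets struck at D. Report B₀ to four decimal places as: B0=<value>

d₁ = [ln(V₀/D) + (r + σ²/2)T] / (σ√T)
   = [ln(509.8483/362.6248) + (0.0370 + 0.5·0.5284²)·6.8322] / (0.5284·√6.8322)
   = [0.340745 + 1.206589] / 1.381157 = 1.120317
d₂ = d₁ − σ√T = 1.120317 − 1.381157 = -0.260840
N(d₁) = 0.868711,  N(d₂) = 0.397108,  e^(−rT) = 0.776630
E₀ = V₀·N(d₁) − D·e^(−rT)·N(d₂)
   = 509.8483·0.868711 − 362.6248·0.776630·0.397108 = 331.075038
B₀ = V₀ − E₀ = 509.8483 − 331.075038 = 178.773262

B0=178.7733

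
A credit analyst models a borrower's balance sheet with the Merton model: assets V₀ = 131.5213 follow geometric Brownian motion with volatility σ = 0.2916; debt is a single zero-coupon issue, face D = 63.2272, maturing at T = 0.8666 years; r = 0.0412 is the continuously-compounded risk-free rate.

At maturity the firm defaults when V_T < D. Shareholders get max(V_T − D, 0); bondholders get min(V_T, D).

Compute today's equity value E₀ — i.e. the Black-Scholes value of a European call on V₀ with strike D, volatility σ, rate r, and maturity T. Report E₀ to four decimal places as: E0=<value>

E0=70.5283

d₁ = [ln(V₀/D) + (r + σ²/2)T] / (σ√T)
   = [ln(131.5213/63.2272) + (0.0412 + 0.5·0.2916²)·0.8666] / (0.2916·√0.8666)
   = [0.732434 + 0.072548] / 0.271454 = 2.965441
d₂ = d₁ − σ√T = 2.965441 − 0.271454 = 2.693986
N(d₁) = 0.998489,  N(d₂) = 0.996470,  e^(−rT) = 0.964926
E₀ = V₀·N(d₁) − D·e^(−rT)·N(d₂)
   = 131.5213·0.998489 − 63.2272·0.964926·0.996470 = 70.528346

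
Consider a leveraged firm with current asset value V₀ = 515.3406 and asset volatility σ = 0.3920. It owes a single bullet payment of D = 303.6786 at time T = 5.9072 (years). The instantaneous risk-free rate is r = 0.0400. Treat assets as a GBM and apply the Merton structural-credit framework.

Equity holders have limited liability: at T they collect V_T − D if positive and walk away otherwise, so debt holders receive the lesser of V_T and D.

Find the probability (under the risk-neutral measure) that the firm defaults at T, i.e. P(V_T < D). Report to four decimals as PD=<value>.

PD=0.3719

d₁ = [ln(V₀/D) + (r + σ²/2)T] / (σ√T)
   = [ln(515.3406/303.6786) + (0.0400 + 0.5·0.3920²)·5.9072] / (0.3920·√5.9072)
   = [0.528858 + 0.690150] / 0.952745 = 1.279469
d₂ = d₁ − σ√T = 1.279469 − 0.952745 = 0.326723
risk-neutral PD = N(−d₂) = N(-0.326723) = 0.371939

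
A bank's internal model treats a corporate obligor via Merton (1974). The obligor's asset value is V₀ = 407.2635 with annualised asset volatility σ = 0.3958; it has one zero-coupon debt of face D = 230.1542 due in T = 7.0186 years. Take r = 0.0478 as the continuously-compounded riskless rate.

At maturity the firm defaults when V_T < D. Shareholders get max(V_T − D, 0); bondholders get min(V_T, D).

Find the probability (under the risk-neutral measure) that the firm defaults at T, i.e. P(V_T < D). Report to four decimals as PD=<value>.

d₁ = [ln(V₀/D) + (r + σ²/2)T] / (σ√T)
   = [ln(407.2635/230.1542) + (0.0478 + 0.5·0.3958²)·7.0186] / (0.3958·√7.0186)
   = [0.570711 + 0.885248] / 1.048579 = 1.388507
d₂ = d₁ − σ√T = 1.388507 − 1.048579 = 0.339928
risk-neutral PD = N(−d₂) = N(-0.339928) = 0.366955

PD=0.3670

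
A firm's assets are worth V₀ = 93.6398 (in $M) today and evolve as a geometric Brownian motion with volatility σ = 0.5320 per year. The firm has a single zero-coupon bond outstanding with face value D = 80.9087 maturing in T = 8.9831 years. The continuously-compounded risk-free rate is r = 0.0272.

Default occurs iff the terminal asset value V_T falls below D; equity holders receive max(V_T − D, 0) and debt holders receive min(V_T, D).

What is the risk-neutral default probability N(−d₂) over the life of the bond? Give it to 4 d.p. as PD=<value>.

d₁ = [ln(V₀/D) + (r + σ²/2)T] / (σ√T)
   = [ln(93.6398/80.9087) + (0.0272 + 0.5·0.5320²)·8.9831] / (0.5320·√8.9831)
   = [0.146134 + 1.515557] / 1.594501 = 1.042139
d₂ = d₁ − σ√T = 1.042139 − 1.594501 = -0.552362
risk-neutral PD = N(−d₂) = N(0.552362) = 0.709650

PD=0.7096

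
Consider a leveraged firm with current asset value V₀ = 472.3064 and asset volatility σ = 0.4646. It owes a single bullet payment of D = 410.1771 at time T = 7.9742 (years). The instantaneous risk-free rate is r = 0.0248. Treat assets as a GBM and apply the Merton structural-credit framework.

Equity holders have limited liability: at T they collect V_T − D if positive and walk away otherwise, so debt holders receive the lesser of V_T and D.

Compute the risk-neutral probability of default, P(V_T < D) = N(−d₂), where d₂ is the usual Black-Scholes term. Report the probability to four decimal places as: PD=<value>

PD=0.6546

d₁ = [ln(V₀/D) + (r + σ²/2)T] / (σ√T)
   = [ln(472.3064/410.1771) + (0.0248 + 0.5·0.4646²)·7.9742] / (0.4646·√7.9742)
   = [0.141039 + 1.058388] / 1.311967 = 0.914221
d₂ = d₁ − σ√T = 0.914221 − 1.311967 = -0.397746
risk-neutral PD = N(−d₂) = N(0.397746) = 0.654591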